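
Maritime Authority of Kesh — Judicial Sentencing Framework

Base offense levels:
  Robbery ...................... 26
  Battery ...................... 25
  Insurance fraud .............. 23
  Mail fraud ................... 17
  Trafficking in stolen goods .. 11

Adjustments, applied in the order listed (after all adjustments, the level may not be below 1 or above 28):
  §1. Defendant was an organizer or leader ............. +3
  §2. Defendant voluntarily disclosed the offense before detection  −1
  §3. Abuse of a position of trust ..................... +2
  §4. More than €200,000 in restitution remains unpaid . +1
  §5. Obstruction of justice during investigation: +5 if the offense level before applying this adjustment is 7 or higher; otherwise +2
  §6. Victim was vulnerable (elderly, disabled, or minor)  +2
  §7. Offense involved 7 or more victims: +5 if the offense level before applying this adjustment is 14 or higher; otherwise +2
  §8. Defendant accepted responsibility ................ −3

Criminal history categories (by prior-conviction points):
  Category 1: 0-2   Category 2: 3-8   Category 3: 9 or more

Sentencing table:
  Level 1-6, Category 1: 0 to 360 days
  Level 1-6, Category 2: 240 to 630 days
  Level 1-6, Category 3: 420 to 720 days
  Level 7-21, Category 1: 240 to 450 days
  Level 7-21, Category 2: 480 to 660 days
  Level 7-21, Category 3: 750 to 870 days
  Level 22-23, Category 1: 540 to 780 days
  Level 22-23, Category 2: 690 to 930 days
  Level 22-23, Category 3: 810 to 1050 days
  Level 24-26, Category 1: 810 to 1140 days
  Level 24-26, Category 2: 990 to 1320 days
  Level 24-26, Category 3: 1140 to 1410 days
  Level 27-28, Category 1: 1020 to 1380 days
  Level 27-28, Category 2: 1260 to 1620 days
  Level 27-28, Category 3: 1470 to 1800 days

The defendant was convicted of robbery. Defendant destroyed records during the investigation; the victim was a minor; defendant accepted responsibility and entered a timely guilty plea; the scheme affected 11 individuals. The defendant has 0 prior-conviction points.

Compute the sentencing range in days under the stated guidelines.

Base offense level for robbery: 26.
§2 does not apply.
§4 does not apply.
§5 applies (level before this adjustment is 26 ≥ 7, so +5): 26 + 5 = 31.
§6 applies: 31 + 2 = 33.
§7 applies (level before this adjustment is 33 ≥ 14, so +5): 33 + 5 = 38.
§8 applies: 38 − 3 = 35.
Level 35 exceeds the maximum of 28; capped at 28.
Final offense level: 28.
Criminal history: 0 prior points → Category 1 (0-2).
Level 28 falls in the 27-28 band.
Grid: Level 27-28 × Category 1 = 1020-1380 days.

1020-1380 days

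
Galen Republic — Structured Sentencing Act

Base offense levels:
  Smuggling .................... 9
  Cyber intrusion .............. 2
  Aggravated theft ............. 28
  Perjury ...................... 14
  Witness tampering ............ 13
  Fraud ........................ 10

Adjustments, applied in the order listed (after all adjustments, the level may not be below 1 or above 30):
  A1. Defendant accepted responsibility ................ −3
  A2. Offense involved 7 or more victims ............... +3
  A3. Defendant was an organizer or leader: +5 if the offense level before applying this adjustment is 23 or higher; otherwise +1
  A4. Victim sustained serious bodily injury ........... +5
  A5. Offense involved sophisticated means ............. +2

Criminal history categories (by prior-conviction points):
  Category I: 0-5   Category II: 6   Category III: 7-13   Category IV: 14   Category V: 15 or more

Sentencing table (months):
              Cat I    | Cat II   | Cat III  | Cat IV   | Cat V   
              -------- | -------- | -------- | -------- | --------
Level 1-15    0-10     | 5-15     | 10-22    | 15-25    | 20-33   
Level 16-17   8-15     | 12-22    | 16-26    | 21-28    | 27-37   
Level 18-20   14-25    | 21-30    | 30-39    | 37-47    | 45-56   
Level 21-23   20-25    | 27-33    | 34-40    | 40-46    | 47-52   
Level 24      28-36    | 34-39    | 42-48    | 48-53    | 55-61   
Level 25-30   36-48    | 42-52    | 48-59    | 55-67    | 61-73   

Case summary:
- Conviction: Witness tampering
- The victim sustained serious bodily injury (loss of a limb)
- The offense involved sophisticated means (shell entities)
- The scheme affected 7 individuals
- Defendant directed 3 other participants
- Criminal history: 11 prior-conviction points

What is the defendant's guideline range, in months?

Base offense level for witness tampering: 13.
A1 does not apply.
A2 applies: 13 + 3 = 16.
A3 applies (level before this adjustment is 16 < 23, so +1): 16 + 1 = 17.
A4 applies: 17 + 5 = 22.
A5 applies: 22 + 2 = 24.
Final offense level: 24.
Criminal history: 11 prior points → Category III (7-13).
Level 24 falls in the 24 band.
Grid: Level 24 × Category III = 42-48 months.

42-48 months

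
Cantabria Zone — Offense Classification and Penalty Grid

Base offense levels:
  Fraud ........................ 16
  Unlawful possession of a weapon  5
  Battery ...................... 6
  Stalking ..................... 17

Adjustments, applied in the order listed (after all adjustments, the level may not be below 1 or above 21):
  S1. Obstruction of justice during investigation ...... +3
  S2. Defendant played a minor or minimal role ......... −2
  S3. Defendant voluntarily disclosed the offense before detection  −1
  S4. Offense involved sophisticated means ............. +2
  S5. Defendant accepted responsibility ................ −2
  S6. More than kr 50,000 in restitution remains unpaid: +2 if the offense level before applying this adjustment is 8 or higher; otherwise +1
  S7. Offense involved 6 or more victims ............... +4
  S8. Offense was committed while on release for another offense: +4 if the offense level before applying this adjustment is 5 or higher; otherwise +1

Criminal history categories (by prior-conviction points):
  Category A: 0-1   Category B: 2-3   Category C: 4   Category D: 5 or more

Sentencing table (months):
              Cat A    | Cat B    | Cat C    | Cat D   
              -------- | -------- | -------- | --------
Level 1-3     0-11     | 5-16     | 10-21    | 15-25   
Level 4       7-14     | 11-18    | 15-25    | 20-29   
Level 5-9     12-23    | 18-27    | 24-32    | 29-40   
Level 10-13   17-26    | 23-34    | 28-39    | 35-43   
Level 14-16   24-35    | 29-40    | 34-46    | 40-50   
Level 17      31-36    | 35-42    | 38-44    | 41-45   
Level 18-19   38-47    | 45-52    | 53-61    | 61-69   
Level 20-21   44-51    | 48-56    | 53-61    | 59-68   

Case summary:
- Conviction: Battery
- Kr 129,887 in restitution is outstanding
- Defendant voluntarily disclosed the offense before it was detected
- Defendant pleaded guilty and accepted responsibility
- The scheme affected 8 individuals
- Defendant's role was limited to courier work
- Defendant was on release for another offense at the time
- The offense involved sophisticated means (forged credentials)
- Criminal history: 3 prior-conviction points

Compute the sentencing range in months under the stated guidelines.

23-34 months

Base offense level for battery: 6.
S2 applies: 6 − 2 = 4.
S3 applies: 4 − 1 = 3.
S4 applies: 3 + 2 = 5.
S5 applies: 5 − 2 = 3.
S6 applies (level before this adjustment is 3 < 8, so +1): 3 + 1 = 4.
S7 applies: 4 + 4 = 8.
S8 applies (level before this adjustment is 8 ≥ 5, so +4): 8 + 4 = 12.
Final offense level: 12.
Criminal history: 3 prior points → Category B (2-3).
Level 12 falls in the 10-13 band.
Grid: Level 10-13 × Category B = 23-34 months.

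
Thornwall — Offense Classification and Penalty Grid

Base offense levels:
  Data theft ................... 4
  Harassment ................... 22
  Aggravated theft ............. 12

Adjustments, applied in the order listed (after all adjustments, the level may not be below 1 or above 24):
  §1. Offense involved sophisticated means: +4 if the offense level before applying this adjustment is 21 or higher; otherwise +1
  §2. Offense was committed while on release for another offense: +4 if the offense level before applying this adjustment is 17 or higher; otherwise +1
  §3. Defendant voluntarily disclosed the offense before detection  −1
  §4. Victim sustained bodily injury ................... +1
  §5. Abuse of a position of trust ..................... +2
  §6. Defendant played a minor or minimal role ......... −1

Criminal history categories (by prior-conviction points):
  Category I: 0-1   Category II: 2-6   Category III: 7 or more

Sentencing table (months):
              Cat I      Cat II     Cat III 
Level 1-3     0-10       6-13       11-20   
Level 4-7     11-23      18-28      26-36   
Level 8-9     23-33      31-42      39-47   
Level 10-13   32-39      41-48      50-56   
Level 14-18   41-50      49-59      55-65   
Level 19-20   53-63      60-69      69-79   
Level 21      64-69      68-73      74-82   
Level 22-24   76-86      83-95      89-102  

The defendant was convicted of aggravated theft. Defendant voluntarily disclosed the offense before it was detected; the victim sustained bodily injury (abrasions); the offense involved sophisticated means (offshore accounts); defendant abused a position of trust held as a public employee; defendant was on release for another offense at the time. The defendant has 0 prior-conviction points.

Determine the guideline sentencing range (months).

Base offense level for aggravated theft: 12.
§1 applies (level before this adjustment is 12 < 21, so +1): 12 + 1 = 13.
§2 applies (level before this adjustment is 13 < 17, so +1): 13 + 1 = 14.
§3 applies: 14 − 1 = 13.
§4 applies: 13 + 1 = 14.
§5 applies: 14 + 2 = 16.
Final offense level: 16.
Criminal history: 0 prior points → Category I (0-1).
Level 16 falls in the 14-18 band.
Grid: Level 14-18 × Category I = 41-50 months.

41-50 months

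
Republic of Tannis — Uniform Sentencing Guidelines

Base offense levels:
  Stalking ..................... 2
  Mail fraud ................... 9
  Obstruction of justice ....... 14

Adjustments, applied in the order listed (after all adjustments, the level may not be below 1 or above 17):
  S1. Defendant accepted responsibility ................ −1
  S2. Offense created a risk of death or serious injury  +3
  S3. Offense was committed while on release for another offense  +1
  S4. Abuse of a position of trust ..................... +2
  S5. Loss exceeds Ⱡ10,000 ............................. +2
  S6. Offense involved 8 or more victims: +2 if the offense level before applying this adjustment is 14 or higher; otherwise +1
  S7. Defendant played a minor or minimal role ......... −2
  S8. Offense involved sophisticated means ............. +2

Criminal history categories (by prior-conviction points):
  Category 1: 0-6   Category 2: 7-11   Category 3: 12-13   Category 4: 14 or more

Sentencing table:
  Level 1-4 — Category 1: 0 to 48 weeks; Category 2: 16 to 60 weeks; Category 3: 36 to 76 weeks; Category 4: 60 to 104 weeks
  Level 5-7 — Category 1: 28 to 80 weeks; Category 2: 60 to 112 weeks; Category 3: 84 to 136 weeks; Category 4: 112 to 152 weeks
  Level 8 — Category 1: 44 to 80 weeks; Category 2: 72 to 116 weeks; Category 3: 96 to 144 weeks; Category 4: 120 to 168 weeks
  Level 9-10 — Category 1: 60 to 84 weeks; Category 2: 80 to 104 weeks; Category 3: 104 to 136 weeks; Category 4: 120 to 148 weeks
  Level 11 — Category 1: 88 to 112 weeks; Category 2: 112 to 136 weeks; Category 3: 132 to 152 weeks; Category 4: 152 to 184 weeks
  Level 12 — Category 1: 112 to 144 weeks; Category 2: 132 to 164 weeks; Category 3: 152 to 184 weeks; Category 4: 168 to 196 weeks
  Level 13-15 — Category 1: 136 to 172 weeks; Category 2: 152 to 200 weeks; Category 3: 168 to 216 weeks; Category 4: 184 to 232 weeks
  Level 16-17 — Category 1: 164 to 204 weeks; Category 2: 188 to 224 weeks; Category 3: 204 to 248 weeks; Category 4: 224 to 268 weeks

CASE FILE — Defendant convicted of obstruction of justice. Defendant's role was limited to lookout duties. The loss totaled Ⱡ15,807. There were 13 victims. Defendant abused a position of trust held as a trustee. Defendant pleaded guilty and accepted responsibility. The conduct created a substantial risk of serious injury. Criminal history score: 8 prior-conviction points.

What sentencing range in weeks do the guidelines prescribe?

Base offense level for obstruction of justice: 14.
S1 applies: 14 − 1 = 13.
S2 applies: 13 + 3 = 16.
S3 does not apply.
S4 applies: 16 + 2 = 18.
S5 applies: 18 + 2 = 20.
S6 applies (level before this adjustment is 20 ≥ 14, so +2): 20 + 2 = 22.
S7 applies: 22 − 2 = 20.
S8 does not apply.
Level 20 exceeds the maximum of 17; capped at 17.
Final offense level: 17.
Criminal history: 8 prior points → Category 2 (7-11).
Level 17 falls in the 16-17 band.
Grid: Level 16-17 × Category 2 = 188-224 weeks.

188-224 weeks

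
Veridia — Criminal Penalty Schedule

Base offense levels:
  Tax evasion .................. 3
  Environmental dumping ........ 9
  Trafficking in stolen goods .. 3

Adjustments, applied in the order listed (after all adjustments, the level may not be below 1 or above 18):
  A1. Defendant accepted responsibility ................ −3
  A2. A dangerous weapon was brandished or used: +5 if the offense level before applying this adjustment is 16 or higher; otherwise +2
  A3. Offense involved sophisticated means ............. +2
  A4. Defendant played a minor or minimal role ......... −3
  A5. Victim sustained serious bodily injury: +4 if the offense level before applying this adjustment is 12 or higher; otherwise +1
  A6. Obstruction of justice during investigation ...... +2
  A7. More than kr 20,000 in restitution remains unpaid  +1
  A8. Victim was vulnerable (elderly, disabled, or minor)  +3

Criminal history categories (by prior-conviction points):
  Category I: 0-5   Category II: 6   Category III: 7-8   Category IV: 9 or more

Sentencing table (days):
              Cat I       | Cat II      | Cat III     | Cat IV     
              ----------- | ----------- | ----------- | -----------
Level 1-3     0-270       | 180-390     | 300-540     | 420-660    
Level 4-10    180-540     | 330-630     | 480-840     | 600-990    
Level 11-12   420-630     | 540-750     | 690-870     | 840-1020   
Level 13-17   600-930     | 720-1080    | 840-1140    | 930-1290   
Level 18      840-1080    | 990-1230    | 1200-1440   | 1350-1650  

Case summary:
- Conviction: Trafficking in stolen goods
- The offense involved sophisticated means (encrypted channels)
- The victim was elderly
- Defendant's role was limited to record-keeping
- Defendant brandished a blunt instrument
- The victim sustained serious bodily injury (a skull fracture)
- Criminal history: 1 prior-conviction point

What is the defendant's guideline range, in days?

180-540 days

Base offense level for trafficking in stolen goods: 3.
A1 does not apply.
A2 applies (level before this adjustment is 3 < 16, so +2): 3 + 2 = 5.
A3 applies: 5 + 2 = 7.
A4 applies: 7 − 3 = 4.
A5 applies (level before this adjustment is 4 < 12, so +1): 4 + 1 = 5.
A8 applies: 5 + 3 = 8.
Final offense level: 8.
Criminal history: 1 prior point → Category I (0-5).
Level 8 falls in the 4-10 band.
Grid: Level 4-10 × Category I = 180-540 days.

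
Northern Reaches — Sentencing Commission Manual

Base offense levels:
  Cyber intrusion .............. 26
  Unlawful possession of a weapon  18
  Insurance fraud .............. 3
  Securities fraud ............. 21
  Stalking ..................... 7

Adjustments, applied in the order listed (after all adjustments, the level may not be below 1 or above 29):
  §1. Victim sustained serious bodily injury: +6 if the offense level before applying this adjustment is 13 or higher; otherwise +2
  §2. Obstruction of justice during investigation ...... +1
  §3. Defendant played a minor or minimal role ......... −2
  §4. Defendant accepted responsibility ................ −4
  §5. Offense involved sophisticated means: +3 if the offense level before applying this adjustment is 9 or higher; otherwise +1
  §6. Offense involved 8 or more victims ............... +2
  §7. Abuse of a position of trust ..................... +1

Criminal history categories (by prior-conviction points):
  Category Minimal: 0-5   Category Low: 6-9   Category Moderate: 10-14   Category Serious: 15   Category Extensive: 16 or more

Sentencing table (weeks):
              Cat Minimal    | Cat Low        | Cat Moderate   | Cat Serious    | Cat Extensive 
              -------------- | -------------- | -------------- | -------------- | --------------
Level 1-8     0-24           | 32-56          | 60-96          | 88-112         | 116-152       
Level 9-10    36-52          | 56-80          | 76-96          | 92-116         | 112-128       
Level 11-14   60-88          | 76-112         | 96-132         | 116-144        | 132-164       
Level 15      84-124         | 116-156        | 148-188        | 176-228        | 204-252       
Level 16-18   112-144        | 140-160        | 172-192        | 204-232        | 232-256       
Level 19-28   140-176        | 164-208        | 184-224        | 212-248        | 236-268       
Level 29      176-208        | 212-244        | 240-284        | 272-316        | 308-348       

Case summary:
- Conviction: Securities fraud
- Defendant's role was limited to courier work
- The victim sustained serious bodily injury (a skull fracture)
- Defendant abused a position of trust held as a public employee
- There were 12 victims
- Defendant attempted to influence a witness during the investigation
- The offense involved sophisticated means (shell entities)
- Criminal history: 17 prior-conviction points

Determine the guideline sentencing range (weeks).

Base offense level for securities fraud: 21.
§1 applies (level before this adjustment is 21 ≥ 13, so +6): 21 + 6 = 27.
§2 applies: 27 + 1 = 28.
§3 applies: 28 − 2 = 26.
§5 applies (level before this adjustment is 26 ≥ 9, so +3): 26 + 3 = 29.
§6 applies: 29 + 2 = 31.
§7 applies: 31 + 1 = 32.
Level 32 exceeds the maximum of 29; capped at 29.
Final offense level: 29.
Criminal history: 17 prior points → Category Extensive (16+).
Level 29 falls in the 29 band.
Grid: Level 29 × Category Extensive = 308-348 weeks.

308-348 weeks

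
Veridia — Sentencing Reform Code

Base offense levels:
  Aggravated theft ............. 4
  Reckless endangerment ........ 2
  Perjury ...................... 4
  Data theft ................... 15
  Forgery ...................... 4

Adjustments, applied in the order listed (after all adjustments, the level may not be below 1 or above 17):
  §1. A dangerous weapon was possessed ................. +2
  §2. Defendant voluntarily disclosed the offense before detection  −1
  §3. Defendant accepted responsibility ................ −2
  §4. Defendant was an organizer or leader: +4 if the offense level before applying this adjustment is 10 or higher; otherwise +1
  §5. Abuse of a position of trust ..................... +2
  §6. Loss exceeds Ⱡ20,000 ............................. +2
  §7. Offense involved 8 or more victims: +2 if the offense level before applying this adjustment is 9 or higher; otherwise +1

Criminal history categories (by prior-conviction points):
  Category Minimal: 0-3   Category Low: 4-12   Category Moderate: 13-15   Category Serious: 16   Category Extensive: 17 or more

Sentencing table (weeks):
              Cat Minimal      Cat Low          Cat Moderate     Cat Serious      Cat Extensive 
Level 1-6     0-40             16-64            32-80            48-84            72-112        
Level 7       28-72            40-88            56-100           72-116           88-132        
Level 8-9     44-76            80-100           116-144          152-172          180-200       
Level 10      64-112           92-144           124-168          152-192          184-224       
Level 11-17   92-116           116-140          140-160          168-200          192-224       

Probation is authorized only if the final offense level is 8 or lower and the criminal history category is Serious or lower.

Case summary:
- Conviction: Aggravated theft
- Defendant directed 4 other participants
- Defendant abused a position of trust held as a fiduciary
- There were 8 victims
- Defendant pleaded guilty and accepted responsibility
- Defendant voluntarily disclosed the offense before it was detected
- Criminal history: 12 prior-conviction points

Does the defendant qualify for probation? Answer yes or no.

Yes

Base offense level for aggravated theft: 4.
§2 applies: 4 − 1 = 3.
§3 applies: 3 − 2 = 1.
§4 applies (level before this adjustment is 1 < 10, so +1): 1 + 1 = 2.
§5 applies: 2 + 2 = 4.
§7 applies (level before this adjustment is 4 < 9, so +1): 4 + 1 = 5.
Final offense level: 5.
Criminal history: 12 prior points → Category Low (4-12).
Level 5 falls in the 1-6 band.
Grid: Level 1-6 × Category Low = 16-64 weeks.
Probation check: level 5 ≤ 8 and category Low ≤ Serious → eligible.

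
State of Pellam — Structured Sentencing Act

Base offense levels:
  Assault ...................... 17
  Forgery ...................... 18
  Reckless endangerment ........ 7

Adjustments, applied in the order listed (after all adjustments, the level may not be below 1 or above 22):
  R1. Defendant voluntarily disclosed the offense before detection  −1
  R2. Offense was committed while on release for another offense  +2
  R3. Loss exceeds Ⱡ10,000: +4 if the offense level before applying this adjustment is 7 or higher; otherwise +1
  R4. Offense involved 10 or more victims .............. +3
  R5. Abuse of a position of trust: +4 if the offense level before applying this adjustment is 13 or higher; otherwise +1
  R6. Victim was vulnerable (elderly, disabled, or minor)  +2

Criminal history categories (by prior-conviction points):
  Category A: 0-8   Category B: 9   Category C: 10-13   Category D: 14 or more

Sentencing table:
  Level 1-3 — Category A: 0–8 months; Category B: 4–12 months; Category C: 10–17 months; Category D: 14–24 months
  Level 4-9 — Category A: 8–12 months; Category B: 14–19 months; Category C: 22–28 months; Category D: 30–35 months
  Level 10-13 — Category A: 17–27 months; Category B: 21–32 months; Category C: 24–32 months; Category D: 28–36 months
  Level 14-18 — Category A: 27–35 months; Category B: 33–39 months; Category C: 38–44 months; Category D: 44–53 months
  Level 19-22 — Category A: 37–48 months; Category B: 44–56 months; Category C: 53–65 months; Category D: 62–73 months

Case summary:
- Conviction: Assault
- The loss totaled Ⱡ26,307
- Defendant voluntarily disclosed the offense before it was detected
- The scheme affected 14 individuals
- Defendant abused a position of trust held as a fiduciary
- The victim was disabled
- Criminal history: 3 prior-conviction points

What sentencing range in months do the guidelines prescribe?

Base offense level for assault: 17.
R1 applies: 17 − 1 = 16.
R3 applies (level before this adjustment is 16 ≥ 7, so +4): 16 + 4 = 20.
R4 applies: 20 + 3 = 23.
R5 applies (level before this adjustment is 23 ≥ 13, so +4): 23 + 4 = 27.
R6 applies: 27 + 2 = 29.
Level 29 exceeds the maximum of 22; capped at 22.
Final offense level: 22.
Criminal history: 3 prior points → Category A (0-8).
Level 22 falls in the 19-22 band.
Grid: Level 19-22 × Category A = 37-48 months.

37-48 months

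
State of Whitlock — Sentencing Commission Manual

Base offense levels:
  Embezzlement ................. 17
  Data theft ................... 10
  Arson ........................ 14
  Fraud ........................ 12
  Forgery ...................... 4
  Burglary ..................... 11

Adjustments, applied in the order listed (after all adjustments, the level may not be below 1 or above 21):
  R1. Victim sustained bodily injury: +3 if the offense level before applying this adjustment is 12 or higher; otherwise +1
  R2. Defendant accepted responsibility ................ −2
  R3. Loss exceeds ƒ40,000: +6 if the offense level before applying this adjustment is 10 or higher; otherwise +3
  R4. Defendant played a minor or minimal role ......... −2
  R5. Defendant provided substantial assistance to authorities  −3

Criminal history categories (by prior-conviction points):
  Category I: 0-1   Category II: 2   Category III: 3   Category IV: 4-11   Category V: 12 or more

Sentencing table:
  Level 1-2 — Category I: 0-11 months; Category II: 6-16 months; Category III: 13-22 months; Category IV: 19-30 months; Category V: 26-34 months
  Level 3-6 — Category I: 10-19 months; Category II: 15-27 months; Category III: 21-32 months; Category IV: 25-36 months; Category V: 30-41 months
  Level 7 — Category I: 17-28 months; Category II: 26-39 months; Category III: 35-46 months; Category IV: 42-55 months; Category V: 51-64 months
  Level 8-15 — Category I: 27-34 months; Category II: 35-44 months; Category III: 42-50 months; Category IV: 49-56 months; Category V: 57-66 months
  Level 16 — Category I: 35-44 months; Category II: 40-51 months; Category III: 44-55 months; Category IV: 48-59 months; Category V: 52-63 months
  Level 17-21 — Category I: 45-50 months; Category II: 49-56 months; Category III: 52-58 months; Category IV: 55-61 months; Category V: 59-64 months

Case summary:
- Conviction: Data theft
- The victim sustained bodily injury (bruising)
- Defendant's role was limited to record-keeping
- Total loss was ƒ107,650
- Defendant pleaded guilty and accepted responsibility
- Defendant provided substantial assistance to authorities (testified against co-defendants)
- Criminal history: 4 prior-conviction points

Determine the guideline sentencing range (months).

42-55 months

Base offense level for data theft: 10.
R1 applies (level before this adjustment is 10 < 12, so +1): 10 + 1 = 11.
R2 applies: 11 − 2 = 9.
R3 applies (level before this adjustment is 9 < 10, so +3): 9 + 3 = 12.
R4 applies: 12 − 2 = 10.
R5 applies: 10 − 3 = 7.
Final offense level: 7.
Criminal history: 4 prior points → Category IV (4-11).
Level 7 falls in the 7 band.
Grid: Level 7 × Category IV = 42-55 months.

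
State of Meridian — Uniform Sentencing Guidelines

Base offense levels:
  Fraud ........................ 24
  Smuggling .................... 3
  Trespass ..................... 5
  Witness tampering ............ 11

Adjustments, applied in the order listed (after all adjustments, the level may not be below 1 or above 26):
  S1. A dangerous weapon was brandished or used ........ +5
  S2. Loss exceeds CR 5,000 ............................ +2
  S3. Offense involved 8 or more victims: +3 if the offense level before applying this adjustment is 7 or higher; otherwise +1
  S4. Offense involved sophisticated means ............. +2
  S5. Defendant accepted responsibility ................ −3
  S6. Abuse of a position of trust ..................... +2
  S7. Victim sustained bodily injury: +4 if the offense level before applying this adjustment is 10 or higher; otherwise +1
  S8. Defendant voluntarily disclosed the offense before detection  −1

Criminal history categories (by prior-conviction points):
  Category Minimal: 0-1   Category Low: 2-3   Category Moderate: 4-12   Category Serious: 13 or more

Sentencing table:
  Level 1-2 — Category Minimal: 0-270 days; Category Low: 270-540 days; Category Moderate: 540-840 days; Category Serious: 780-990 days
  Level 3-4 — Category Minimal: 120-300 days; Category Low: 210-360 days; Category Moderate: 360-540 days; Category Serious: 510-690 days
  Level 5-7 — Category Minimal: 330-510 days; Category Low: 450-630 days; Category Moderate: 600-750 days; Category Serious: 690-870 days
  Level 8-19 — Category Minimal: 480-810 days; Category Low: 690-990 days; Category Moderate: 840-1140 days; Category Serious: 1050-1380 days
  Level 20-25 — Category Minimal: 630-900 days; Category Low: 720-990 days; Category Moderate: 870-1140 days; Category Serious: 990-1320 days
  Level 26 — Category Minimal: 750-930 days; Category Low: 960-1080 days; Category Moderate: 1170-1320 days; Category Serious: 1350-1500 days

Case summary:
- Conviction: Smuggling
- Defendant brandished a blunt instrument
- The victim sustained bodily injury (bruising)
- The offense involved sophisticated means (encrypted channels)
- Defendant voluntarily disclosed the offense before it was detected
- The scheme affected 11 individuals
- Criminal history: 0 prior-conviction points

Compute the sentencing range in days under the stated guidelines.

480-810 days

Base offense level for smuggling: 3.
S1 applies: 3 + 5 = 8.
S2 does not apply.
S3 applies (level before this adjustment is 8 ≥ 7, so +3): 8 + 3 = 11.
S4 applies: 11 + 2 = 13.
S7 applies (level before this adjustment is 13 ≥ 10, so +4): 13 + 4 = 17.
S8 applies: 17 − 1 = 16.
Final offense level: 16.
Criminal history: 0 prior points → Category Minimal (0-1).
Level 16 falls in the 8-19 band.
Grid: Level 8-19 × Category Minimal = 480-810 days.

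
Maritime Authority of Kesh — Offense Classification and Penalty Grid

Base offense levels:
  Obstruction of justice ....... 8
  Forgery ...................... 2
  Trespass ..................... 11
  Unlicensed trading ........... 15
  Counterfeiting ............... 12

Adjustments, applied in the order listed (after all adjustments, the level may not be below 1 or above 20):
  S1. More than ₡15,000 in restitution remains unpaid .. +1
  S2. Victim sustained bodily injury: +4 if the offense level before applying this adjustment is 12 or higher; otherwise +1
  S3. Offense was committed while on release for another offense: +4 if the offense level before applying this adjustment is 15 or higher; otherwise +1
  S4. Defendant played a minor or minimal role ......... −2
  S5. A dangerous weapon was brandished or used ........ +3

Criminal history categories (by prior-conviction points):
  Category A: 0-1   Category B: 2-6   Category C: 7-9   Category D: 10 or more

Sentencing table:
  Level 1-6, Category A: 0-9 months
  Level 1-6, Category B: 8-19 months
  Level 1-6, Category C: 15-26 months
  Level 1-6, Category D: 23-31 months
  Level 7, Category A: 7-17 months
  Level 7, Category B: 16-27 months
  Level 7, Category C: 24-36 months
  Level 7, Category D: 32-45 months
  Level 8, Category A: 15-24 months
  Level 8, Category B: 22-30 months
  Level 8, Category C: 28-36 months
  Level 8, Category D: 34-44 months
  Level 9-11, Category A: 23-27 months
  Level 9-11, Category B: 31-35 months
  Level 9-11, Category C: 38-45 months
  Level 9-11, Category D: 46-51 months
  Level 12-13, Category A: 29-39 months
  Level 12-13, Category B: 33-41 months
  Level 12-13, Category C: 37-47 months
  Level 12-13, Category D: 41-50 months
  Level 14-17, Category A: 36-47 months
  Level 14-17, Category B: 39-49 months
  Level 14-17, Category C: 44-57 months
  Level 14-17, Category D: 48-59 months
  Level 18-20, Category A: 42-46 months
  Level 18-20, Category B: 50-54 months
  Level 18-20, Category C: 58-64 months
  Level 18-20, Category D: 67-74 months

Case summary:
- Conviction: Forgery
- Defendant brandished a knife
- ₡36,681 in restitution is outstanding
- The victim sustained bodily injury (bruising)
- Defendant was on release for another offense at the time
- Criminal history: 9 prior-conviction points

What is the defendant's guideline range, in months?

28-36 months

Base offense level for forgery: 2.
S1 applies: 2 + 1 = 3.
S2 applies (level before this adjustment is 3 < 12, so +1): 3 + 1 = 4.
S3 applies (level before this adjustment is 4 < 15, so +1): 4 + 1 = 5.
S4 does not apply.
S5 applies: 5 + 3 = 8.
Final offense level: 8.
Criminal history: 9 prior points → Category C (7-9).
Level 8 falls in the 8 band.
Grid: Level 8 × Category C = 28-36 months.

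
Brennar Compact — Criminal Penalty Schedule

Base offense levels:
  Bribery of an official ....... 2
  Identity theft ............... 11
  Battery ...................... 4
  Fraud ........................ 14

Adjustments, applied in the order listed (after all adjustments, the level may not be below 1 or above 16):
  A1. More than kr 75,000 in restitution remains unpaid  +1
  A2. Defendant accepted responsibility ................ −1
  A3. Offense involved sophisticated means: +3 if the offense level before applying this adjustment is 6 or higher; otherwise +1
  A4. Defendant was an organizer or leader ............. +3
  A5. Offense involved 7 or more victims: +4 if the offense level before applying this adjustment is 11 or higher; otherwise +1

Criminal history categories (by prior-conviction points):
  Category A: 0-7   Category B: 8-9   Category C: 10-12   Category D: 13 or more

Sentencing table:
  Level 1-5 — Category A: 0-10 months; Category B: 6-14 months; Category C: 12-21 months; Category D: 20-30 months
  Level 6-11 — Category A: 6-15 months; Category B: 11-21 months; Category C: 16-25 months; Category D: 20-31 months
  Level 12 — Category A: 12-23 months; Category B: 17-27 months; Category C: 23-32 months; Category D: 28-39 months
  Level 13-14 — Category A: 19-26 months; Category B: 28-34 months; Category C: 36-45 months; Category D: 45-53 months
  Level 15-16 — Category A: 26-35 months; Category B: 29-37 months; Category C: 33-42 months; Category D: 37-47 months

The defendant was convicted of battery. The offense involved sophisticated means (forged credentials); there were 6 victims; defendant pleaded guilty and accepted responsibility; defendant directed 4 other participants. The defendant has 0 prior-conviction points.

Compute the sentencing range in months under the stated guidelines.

6-15 months

Base offense level for battery: 4.
A2 applies: 4 − 1 = 3.
A3 applies (level before this adjustment is 3 < 6, so +1): 3 + 1 = 4.
A4 applies: 4 + 3 = 7.
A5 does not apply.
Final offense level: 7.
Criminal history: 0 prior points → Category A (0-7).
Level 7 falls in the 6-11 band.
Grid: Level 6-11 × Category A = 6-15 months.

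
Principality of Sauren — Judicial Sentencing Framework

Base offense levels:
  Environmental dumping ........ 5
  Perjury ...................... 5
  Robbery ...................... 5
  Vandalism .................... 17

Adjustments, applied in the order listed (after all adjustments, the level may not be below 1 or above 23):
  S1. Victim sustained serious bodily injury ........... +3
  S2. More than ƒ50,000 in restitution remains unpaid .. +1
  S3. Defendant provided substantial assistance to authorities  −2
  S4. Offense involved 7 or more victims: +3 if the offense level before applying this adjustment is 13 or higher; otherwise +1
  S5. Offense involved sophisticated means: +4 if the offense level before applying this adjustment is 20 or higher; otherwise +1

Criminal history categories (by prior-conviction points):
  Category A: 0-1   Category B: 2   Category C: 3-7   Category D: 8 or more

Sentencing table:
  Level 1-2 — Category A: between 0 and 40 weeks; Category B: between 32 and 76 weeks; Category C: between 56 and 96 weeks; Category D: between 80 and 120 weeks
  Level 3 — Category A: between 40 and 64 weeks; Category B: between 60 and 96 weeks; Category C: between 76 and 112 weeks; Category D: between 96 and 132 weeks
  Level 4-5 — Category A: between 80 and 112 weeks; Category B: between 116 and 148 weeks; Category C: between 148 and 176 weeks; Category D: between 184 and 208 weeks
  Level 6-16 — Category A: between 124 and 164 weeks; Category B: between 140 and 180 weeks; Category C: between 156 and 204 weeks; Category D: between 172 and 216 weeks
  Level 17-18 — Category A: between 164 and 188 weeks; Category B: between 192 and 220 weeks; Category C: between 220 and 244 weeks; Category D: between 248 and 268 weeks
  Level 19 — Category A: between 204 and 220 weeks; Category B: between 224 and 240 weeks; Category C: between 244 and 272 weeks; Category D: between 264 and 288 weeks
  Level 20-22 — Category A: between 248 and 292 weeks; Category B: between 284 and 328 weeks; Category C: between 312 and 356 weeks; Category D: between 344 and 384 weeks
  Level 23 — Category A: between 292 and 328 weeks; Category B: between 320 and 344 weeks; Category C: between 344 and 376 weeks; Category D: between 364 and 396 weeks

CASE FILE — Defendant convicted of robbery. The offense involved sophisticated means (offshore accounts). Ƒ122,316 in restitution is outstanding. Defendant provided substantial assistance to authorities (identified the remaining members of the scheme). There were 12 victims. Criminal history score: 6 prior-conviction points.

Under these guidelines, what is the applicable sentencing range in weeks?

Base offense level for robbery: 5.
S1 does not apply.
S2 applies: 5 + 1 = 6.
S3 applies: 6 − 2 = 4.
S4 applies (level before this adjustment is 4 < 13, so +1): 4 + 1 = 5.
S5 applies (level before this adjustment is 5 < 20, so +1): 5 + 1 = 6.
Final offense level: 6.
Criminal history: 6 prior points → Category C (3-7).
Level 6 falls in the 6-16 band.
Grid: Level 6-16 × Category C = 156-204 weeks.

156-204 weeks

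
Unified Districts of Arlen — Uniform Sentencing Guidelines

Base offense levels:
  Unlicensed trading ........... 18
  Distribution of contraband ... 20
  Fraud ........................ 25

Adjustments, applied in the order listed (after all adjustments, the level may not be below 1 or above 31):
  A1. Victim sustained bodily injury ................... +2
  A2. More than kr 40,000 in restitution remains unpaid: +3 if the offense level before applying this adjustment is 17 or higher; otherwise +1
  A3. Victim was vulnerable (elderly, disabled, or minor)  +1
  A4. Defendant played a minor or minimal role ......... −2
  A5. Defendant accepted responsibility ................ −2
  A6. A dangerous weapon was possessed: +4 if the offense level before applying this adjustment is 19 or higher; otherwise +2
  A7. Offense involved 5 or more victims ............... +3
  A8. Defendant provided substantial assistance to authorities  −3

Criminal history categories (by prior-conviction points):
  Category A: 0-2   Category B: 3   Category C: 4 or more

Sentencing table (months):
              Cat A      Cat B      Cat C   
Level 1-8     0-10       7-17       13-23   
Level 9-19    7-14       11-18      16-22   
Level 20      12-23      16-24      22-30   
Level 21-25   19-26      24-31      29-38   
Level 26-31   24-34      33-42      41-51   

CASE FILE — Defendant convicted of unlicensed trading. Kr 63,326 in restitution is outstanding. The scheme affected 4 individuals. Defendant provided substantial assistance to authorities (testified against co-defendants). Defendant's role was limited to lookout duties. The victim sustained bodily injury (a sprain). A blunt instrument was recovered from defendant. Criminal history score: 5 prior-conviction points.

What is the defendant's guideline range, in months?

29-38 months

Base offense level for unlicensed trading: 18.
A1 applies: 18 + 2 = 20.
A2 applies (level before this adjustment is 20 ≥ 17, so +3): 20 + 3 = 23.
A3 does not apply.
A4 applies: 23 − 2 = 21.
A6 applies (level before this adjustment is 21 ≥ 19, so +4): 21 + 4 = 25.
A7 does not apply.
A8 applies: 25 − 3 = 22.
Final offense level: 22.
Criminal history: 5 prior points → Category C (4+).
Level 22 falls in the 21-25 band.
Grid: Level 21-25 × Category C = 29-38 months.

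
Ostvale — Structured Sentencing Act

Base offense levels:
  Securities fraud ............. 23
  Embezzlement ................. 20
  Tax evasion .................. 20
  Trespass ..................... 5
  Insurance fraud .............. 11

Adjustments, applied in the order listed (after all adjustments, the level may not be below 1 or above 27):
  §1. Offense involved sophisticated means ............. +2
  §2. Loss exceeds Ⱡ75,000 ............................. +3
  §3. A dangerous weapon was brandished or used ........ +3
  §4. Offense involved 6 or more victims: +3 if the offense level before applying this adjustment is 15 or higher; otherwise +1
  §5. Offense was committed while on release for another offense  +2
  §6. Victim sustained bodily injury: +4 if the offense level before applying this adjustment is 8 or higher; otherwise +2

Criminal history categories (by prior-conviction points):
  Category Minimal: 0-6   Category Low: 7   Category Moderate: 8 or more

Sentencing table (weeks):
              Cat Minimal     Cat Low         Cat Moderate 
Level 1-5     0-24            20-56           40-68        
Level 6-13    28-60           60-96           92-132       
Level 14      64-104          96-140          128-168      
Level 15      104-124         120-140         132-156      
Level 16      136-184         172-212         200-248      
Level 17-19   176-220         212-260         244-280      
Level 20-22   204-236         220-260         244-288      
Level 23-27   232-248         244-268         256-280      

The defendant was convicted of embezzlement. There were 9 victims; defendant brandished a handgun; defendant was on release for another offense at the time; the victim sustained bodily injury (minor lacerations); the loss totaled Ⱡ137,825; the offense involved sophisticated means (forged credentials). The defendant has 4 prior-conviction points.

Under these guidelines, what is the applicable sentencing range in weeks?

Base offense level for embezzlement: 20.
§1 applies: 20 + 2 = 22.
§2 applies: 22 + 3 = 25.
§3 applies: 25 + 3 = 28.
§4 applies (level before this adjustment is 28 ≥ 15, so +3): 28 + 3 = 31.
§5 applies: 31 + 2 = 33.
§6 applies (level before this adjustment is 33 ≥ 8, so +4): 33 + 4 = 37.
Level 37 exceeds the maximum of 27; capped at 27.
Final offense level: 27.
Criminal history: 4 prior points → Category Minimal (0-6).
Level 27 falls in the 23-27 band.
Grid: Level 23-27 × Category Minimal = 232-248 weeks.

232-248 weeks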